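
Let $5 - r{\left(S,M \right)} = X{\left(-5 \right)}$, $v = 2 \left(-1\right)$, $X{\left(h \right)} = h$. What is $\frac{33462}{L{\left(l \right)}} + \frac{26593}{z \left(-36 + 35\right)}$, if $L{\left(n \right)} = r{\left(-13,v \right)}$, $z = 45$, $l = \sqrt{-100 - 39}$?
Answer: $\frac{123986}{45} \approx 2755.2$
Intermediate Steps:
$l = i \sqrt{139}$ ($l = \sqrt{-139} = i \sqrt{139} \approx 11.79 i$)
$v = -2$
$r{\left(S,M \right)} = 10$ ($r{\left(S,M \right)} = 5 - -5 = 5 + 5 = 10$)
$L{\left(n \right)} = 10$
$\frac{33462}{L{\left(l \right)}} + \frac{26593}{z \left(-36 + 35\right)} = \frac{33462}{10} + \frac{26593}{45 \left(-36 + 35\right)} = 33462 \cdot \frac{1}{10} + \frac{26593}{45 \left(-1\right)} = \frac{16731}{5} + \frac{26593}{-45} = \frac{16731}{5} + 26593 \left(- \frac{1}{45}\right) = \frac{16731}{5} - \frac{26593}{45} = \frac{123986}{45}$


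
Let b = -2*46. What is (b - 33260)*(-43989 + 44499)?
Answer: -17009520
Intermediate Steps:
b = -92
(b - 33260)*(-43989 + 44499) = (-92 - 33260)*(-43989 + 44499) = -33352*510 = -17009520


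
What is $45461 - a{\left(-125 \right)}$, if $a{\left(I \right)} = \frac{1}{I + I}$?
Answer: $\frac{11365251}{250} \approx 45461.0$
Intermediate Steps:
$a{\left(I \right)} = \frac{1}{2 I}$
$45461 - a{\left(-125 \right)} = 45461 - \frac{1}{2 \left(-125\right)} = 45461 - \frac{1}{2} \left(- \frac{1}{125}\right) = 45461 - - \frac{1}{250} = 45461 + \frac{1}{250} = \frac{11365251}{250}$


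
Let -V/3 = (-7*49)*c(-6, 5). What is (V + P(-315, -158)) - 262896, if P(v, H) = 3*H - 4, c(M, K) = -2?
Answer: -265432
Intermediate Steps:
P(v, H) = -4 + 3*H
V = -2058 (V = -3*(-7*49)*(-2) = -(-1029)*(-2) = -3*686 = -2058)
(V + P(-315, -158)) - 262896 = (-2058 + (-4 + 3*(-158))) - 262896 = (-2058 + (-4 - 474)) - 262896 = (-2058 - 478) - 262896 = -2536 - 262896 = -265432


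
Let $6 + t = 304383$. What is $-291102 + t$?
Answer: $13275$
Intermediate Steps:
$t = 304377$ ($t = -6 + 304383 = 304377$)
$-291102 + t = -291102 + 304377 = 13275$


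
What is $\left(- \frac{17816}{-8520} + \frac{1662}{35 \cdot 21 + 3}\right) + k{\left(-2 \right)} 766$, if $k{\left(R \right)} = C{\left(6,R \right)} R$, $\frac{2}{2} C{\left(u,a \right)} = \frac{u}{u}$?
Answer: $- \frac{22235046}{14555} \approx -1527.7$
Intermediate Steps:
$C{\left(u,a \right)} = 1$ ($C{\left(u,a \right)} = \frac{u}{u} = 1$)
$k{\left(R \right)} = R$ ($k{\left(R \right)} = 1 R = R$)
$\left(- \frac{17816}{-8520} + \frac{1662}{35 \cdot 21 + 3}\right) + k{\left(-2 \right)} 766 = \left(- \frac{17816}{-8520} + \frac{1662}{35 \cdot 21 + 3}\right) - 1532 = \left(\left(-17816\right) \left(- \frac{1}{8520}\right) + \frac{1662}{735 + 3}\right) - 1532 = \left(\frac{2227}{1065} + \frac{1662}{738}\right) - 1532 = \left(\frac{2227}{1065} + 1662 \cdot \frac{1}{738}\right) - 1532 = \left(\frac{2227}{1065} + \frac{277}{123}\right) - 1532 = \frac{63214}{14555} - 1532 = - \frac{22235046}{14555}$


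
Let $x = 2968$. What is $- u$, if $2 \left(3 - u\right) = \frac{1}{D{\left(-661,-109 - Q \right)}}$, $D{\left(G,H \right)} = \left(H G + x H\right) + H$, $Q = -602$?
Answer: $- \frac{6827063}{2275688} \approx -3.0$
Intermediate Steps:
$D{\left(G,H \right)} = 2969 H + G H$ ($D{\left(G,H \right)} = \left(H G + 2968 H\right) + H = \left(G H + 2968 H\right) + H = \left(2968 H + G H\right) + H = 2969 H + G H$)
$u = \frac{6827063}{2275688}$ ($u = 3 - \frac{1}{2 \left(-109 - -602\right) \left(2969 - 661\right)} = 3 - \frac{1}{2 \left(-109 + 602\right) 2308} = 3 - \frac{1}{2 \cdot 493 \cdot 2308} = 3 - \frac{1}{2 \cdot 1137844} = 3 - \frac{1}{2275688} = \frac{6827063}{2275688} \approx 3.0$)
$- u = \left(-1\right) \frac{6827063}{2275688} = - \frac{6827063}{2275688}$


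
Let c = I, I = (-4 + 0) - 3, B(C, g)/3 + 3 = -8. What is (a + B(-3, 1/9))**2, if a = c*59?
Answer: 198916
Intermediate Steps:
B(C, g) = -33 (B(C, g) = -9 + 3*(-8) = -9 - 24 = -33)
I = -7 (I = -4 - 3 = -7)
c = -7
a = -413 (a = -7*59 = -413)
(a + B(-3, 1/9))**2 = (-413 - 33)**2 = (-446)**2 = 198916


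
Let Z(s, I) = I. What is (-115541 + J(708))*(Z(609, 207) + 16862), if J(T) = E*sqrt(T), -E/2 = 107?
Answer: -1972169329 - 7305532*sqrt(177) ≈ -2.0694e+9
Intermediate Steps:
E = -214 (E = -2*107 = -214)
J(T) = -214*sqrt(T)
(-115541 + J(708))*(Z(609, 207) + 16862) = (-115541 - 428*sqrt(177))*(207 + 16862) = (-115541 - 428*sqrt(177))*17069 = -1972169329 - 7305532*sqrt(177)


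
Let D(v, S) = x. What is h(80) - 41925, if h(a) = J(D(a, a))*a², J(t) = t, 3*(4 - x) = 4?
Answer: -74575/3 ≈ -24858.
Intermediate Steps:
x = 8/3 (x = 4 - ⅓*4 = 4 - 4/3 = 8/3 ≈ 2.6667)
D(v, S) = 8/3
h(a) = 8*a²/3
h(80) - 41925 = (8/3)*80² - 41925 = (8/3)*6400 - 41925 = 51200/3 - 41925 = -74575/3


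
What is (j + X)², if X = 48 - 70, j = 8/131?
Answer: 8259876/17161 ≈ 481.32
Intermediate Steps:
j = 8/131 (j = 8*(1/131) = 8/131 ≈ 0.061069)
X = -22
(j + X)² = (8/131 - 22)² = (-2874/131)² = 8259876/17161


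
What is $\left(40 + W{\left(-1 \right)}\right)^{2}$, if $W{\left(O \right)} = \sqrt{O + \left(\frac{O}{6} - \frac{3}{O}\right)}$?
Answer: $\frac{\left(240 + \sqrt{66}\right)^{2}}{36} \approx 1710.2$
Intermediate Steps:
$W{\left(O \right)} = \sqrt{- \frac{3}{O} + \frac{7 O}{6}}$ ($W{\left(O \right)} = \sqrt{O + \left(O \frac{1}{6} - \frac{3}{O}\right)} = \sqrt{O + \left(\frac{O}{6} - \frac{3}{O}\right)} = \sqrt{O + \left(- \frac{3}{O} + \frac{O}{6}\right)} = \sqrt{- \frac{3}{O} + \frac{7 O}{6}}$)
$\left(40 + W{\left(-1 \right)}\right)^{2} = \left(40 + \frac{\sqrt{- \frac{108}{-1} + 42 \left(-1\right)}}{6}\right)^{2} = \left(40 + \frac{\sqrt{\left(-108\right) \left(-1\right) - 42}}{6}\right)^{2} = \left(40 + \frac{\sqrt{108 - 42}}{6}\right)^{2} = \left(40 + \frac{\sqrt{66}}{6}\right)^{2}$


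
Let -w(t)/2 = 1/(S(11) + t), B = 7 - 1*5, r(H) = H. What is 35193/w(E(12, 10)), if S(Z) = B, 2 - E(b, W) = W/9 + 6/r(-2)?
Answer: -621743/6 ≈ -1.0362e+5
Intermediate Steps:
E(b, W) = 5 - W/9 (E(b, W) = 2 - (W/9 + 6/(-2)) = 2 - (W*(1/9) + 6*(-1/2)) = 2 - (W/9 - 3) = 2 - (-3 + W/9) = 2 + (3 - W/9) = 5 - W/9)
B = 2 (B = 7 - 5 = 2)
S(Z) = 2
w(t) = -2/(2 + t)
35193/w(E(12, 10)) = 35193/((-2/(2 + (5 - 1/9*10)))) = 35193/((-2/(2 + (5 - 10/9)))) = 35193/((-2/(2 + 35/9))) = 35193/((-2/53/9)) = 35193/((-2*9/53)) = 35193/(-18/53) = 35193*(-53/18) = -621743/6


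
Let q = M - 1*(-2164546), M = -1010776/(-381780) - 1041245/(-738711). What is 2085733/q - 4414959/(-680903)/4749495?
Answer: 17613918984053589394693746618/18279499497716342839592644595 ≈ 0.96359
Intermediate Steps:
M = 31783274051/7834030155 (M = -1010776*(-1/381780) - 1041245*(-1/738711) = 252694/95445 + 1041245/738711 = 31783274051/7834030155 ≈ 4.0571)
q = 16957150419158681/7834030155 (q = 31783274051/7834030155 - 1*(-2164546) = 31783274051/7834030155 + 2164546 = 16957150419158681/7834030155 ≈ 2.1646e+6)
2085733/q - 4414959/(-680903)/4749495 = 2085733/(16957150419158681/7834030155) - 4414959/(-680903)/4749495 = 2085733*(7834030155/16957150419158681) - 4414959*(-1/680903)*(1/4749495) = 16339695217278615/16957150419158681 + (4414959/680903)*(1/4749495) = 16339695217278615/16957150419158681 + 1471653/1077981797995 = 17613918984053589394693746618/18279499497716342839592644595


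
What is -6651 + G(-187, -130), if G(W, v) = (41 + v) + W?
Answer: -6927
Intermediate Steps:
G(W, v) = 41 + W + v
-6651 + G(-187, -130) = -6651 + (41 - 187 - 130) = -6651 - 276 = -6927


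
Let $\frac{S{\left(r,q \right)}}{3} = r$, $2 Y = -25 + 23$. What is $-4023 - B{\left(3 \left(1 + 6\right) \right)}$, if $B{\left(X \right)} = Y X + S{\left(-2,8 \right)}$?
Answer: $-3996$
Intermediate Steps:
$Y = -1$ ($Y = \frac{-25 + 23}{2} = \frac{1}{2} \left(-2\right) = -1$)
$S{\left(r,q \right)} = 3 r$
$B{\left(X \right)} = -6 - X$ ($B{\left(X \right)} = - X + 3 \left(-2\right) = - X - 6 = -6 - X$)
$-4023 - B{\left(3 \left(1 + 6\right) \right)} = -4023 - \left(-6 - 3 \left(1 + 6\right)\right) = -4023 - \left(-6 - 3 \cdot 7\right) = -4023 - \left(-6 - 21\right) = -4023 - -27 = -4023 + 27 = -3996$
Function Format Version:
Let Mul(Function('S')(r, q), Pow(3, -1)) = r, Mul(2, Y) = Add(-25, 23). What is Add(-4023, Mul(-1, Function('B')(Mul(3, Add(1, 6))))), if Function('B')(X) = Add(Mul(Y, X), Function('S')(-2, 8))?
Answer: -3996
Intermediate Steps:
Y = -1 (Y = Mul(Rational(1, 2), Add(-25, 23)) = Mul(Rational(1, 2), -2) = -1)
Function('S')(r, q) = Mul(3, r)
Function('B')(X) = Add(-6, Mul(-1, X)) (Function('B')(X) = Add(Mul(-1, X), Mul(3, -2)) = Add(Mul(-1, X), -6) = Add(-6, Mul(-1, X)))
Add(-4023, Mul(-1, Function('B')(Mul(3, Add(1, 6))))) = Add(-4023, Mul(-1, Add(-6, Mul(-1, Mul(3, Add(1, 6)))))) = Add(-4023, Mul(-1, Add(-6, Mul(-1, Mul(3, 7))))) = Add(-4023, Mul(-1, Add(-6, Mul(-1, 21)))) = Add(-4023, Mul(-1, Add(-6, -21))) = Add(-4023, Mul(-1, -27)) = Add(-4023, 27) = -3996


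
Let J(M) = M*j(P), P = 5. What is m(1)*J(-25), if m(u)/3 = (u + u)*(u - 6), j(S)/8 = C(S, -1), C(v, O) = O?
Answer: -6000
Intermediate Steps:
j(S) = -8 (j(S) = 8*(-1) = -8)
m(u) = 6*u*(-6 + u) (m(u) = 3*((u + u)*(u - 6)) = 3*((2*u)*(-6 + u)) = 3*(2*u*(-6 + u)) = 6*u*(-6 + u))
J(M) = -8*M (J(M) = M*(-8) = -8*M)
m(1)*J(-25) = (6*1*(-6 + 1))*(-8*(-25)) = (6*1*(-5))*200 = -30*200 = -6000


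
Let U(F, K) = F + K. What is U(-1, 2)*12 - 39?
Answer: -27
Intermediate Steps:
U(-1, 2)*12 - 39 = (-1 + 2)*12 - 39 = 1*12 - 39 = 12 - 39 = -27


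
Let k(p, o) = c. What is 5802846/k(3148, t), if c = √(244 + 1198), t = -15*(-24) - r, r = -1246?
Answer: 414489*√1442/103 ≈ 1.5281e+5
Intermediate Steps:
t = 1606 (t = -15*(-24) - 1*(-1246) = 360 + 1246 = 1606)
c = √1442 ≈ 37.974
k(p, o) = √1442
5802846/k(3148, t) = 5802846/(√1442) = 5802846*(√1442/1442) = 414489*√1442/103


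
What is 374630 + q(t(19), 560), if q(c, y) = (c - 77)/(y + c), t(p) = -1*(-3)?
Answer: 210916616/563 ≈ 3.7463e+5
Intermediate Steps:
t(p) = 3
q(c, y) = (-77 + c)/(c + y)
374630 + q(t(19), 560) = 374630 + (-77 + 3)/(3 + 560) = 374630 - 74/563 = 210916616/563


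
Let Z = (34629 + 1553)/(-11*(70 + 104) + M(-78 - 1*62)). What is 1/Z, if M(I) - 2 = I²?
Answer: 8844/18091 ≈ 0.48886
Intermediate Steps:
M(I) = 2 + I²
Z = 18091/8844 (Z = (34629 + 1553)/(-11*(70 + 104) + (2 + (-78 - 1*62)²)) = 36182/(-11*174 + (2 + (-78 - 62)²)) = 36182/(-1914 + (2 + (-140)²)) = 36182/(-1914 + (2 + 19600)) = 36182/(-1914 + 19602) = 36182/17688 = 36182*(1/17688) = 18091/8844 ≈ 2.0456)
1/Z = 1/(18091/8844) = 8844/18091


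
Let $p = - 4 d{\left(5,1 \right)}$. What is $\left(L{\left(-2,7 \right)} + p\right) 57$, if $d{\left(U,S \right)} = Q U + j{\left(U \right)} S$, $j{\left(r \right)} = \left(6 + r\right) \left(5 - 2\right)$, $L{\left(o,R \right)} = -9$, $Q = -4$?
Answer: $-3477$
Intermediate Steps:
$j{\left(r \right)} = 18 + 3 r$ ($j{\left(r \right)} = \left(6 + r\right) 3 = 18 + 3 r$)
$d{\left(U,S \right)} = - 4 U + S \left(18 + 3 U\right)$ ($d{\left(U,S \right)} = - 4 U + \left(18 + 3 U\right) S = - 4 U + S \left(18 + 3 U\right)$)
$p = -52$ ($p = - 4 \left(\left(-4\right) 5 + 3 \cdot 1 \left(6 + 5\right)\right) = - 4 \left(-20 + 3 \cdot 1 \cdot 11\right) = - 4 \left(-20 + 33\right) = \left(-4\right) 13 = -52$)
$\left(L{\left(-2,7 \right)} + p\right) 57 = \left(-9 - 52\right) 57 = \left(-61\right) 57 = -3477$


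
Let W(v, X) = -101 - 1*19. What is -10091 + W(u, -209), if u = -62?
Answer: -10211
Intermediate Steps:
W(v, X) = -120 (W(v, X) = -101 - 19 = -120)
-10091 + W(u, -209) = -10091 - 120 = -10211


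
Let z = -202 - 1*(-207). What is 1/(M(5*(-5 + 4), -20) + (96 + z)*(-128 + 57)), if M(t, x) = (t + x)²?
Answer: -1/6546 ≈ -0.00015277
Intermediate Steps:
z = 5 (z = -202 + 207 = 5)
1/(M(5*(-5 + 4), -20) + (96 + z)*(-128 + 57)) = 1/((5*(-5 + 4) - 20)² + (96 + 5)*(-128 + 57)) = 1/((5*(-1) - 20)² + 101*(-71)) = 1/((-5 - 20)² - 7171) = 1/((-25)² - 7171) = 1/(625 - 7171) = 1/(-6546) = -1/6546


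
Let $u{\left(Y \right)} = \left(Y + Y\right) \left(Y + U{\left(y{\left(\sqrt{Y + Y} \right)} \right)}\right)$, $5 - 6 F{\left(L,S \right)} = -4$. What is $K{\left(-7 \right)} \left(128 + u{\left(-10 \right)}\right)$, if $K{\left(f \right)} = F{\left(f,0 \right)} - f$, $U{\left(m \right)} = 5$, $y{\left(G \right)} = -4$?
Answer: $1938$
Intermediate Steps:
$F{\left(L,S \right)} = \frac{3}{2}$ ($F{\left(L,S \right)} = \frac{5}{6} - - \frac{2}{3} = \frac{5}{6} + \frac{2}{3} = \frac{3}{2}$)
$K{\left(f \right)} = \frac{3}{2} - f$
$u{\left(Y \right)} = 2 Y \left(5 + Y\right)$ ($u{\left(Y \right)} = \left(Y + Y\right) \left(Y + 5\right) = 2 Y \left(5 + Y\right)$)
$K{\left(-7 \right)} \left(128 + u{\left(-10 \right)}\right) = \left(\frac{3}{2} - -7\right) \left(128 + 2 \left(-10\right) \left(5 - 10\right)\right) = \left(\frac{3}{2} + 7\right) \left(128 + 2 \left(-10\right) \left(-5\right)\right) = \frac{17 \left(128 + 100\right)}{2} = \frac{17}{2} \cdot 228 = 1938$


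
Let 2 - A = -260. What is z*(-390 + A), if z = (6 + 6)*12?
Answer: -18432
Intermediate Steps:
A = 262 (A = 2 - 1*(-260) = 2 + 260 = 262)
z = 144 (z = 12*12 = 144)
z*(-390 + A) = 144*(-390 + 262) = 144*(-128) = -18432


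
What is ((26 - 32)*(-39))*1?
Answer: 234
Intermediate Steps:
((26 - 32)*(-39))*1 = -6*(-39)*1 = 234*1 = 234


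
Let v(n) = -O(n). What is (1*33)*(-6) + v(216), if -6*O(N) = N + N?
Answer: -126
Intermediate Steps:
O(N) = -N/3 (O(N) = -(N + N)/6 = -N/3)
v(n) = n/3 (v(n) = -(-1)*n/3 = n/3)
(1*33)*(-6) + v(216) = (1*33)*(-6) + (⅓)*216 = 33*(-6) + 72 = -198 + 72 = -126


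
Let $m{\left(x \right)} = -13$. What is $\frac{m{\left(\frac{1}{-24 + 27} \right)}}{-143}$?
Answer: $\frac{1}{11} \approx 0.090909$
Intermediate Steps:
$\frac{m{\left(\frac{1}{-24 + 27} \right)}}{-143} = - \frac{13}{-143} = \left(-13\right) \left(- \frac{1}{143}\right) = \frac{1}{11}$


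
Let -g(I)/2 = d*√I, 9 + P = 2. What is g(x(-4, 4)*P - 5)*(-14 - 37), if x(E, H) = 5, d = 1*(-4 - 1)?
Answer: -1020*I*√10 ≈ -3225.5*I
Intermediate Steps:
P = -7 (P = -9 + 2 = -7)
d = -5 (d = 1*(-5) = -5)
g(I) = 10*√I (g(I) = -(-10)*√I = 10*√I)
g(x(-4, 4)*P - 5)*(-14 - 37) = (10*√(5*(-7) - 5))*(-14 - 37) = (10*√(-35 - 5))*(-51) = (10*√(-40))*(-51) = (10*(2*I*√10))*(-51) = (20*I*√10)*(-51) = -1020*I*√10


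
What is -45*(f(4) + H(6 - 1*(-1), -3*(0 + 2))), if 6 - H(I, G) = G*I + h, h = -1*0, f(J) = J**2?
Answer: -2880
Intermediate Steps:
h = 0
H(I, G) = 6 - G*I (H(I, G) = 6 - (G*I + 0) = 6 - G*I)
-45*(f(4) + H(6 - 1*(-1), -3*(0 + 2))) = -45*(4**2 + (6 - (-3*(0 + 2))*(6 - 1*(-1)))) = -45*(16 + (6 - (-3*2)*(6 + 1))) = -45*(16 + (6 - 1*(-6)*7)) = -45*(16 + (6 + 42)) = -45*(16 + 48) = -45*64 = -2880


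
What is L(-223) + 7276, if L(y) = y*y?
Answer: 57005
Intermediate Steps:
L(y) = y**2
L(-223) + 7276 = (-223)**2 + 7276 = 49729 + 7276 = 57005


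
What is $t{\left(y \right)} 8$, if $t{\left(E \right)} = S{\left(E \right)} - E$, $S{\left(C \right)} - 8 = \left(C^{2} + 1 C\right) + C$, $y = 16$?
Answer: $2240$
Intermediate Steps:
$S{\left(C \right)} = 8 + C^{2} + 2 C$ ($S{\left(C \right)} = 8 + \left(\left(C^{2} + 1 C\right) + C\right) = 8 + \left(\left(C^{2} + C\right) + C\right) = 8 + \left(\left(C + C^{2}\right) + C\right) = 8 + \left(C^{2} + 2 C\right) = 8 + C^{2} + 2 C$)
$t{\left(E \right)} = 8 + E + E^{2}$ ($t{\left(E \right)} = \left(8 + E^{2} + 2 E\right) - E = 8 + E + E^{2}$)
$t{\left(y \right)} 8 = \left(8 + 16 + 16^{2}\right) 8 = \left(8 + 16 + 256\right) 8 = 280 \cdot 8 = 2240$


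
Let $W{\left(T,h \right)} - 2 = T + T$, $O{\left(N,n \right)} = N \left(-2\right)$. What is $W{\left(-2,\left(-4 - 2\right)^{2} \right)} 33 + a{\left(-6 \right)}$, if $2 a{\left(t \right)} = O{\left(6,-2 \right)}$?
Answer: $-72$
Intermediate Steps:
$O{\left(N,n \right)} = - 2 N$
$a{\left(t \right)} = -6$ ($a{\left(t \right)} = \frac{\left(-2\right) 6}{2} = \frac{1}{2} \left(-12\right) = -6$)
$W{\left(T,h \right)} = 2 + 2 T$ ($W{\left(T,h \right)} = 2 + \left(T + T\right) = 2 + 2 T$)
$W{\left(-2,\left(-4 - 2\right)^{2} \right)} 33 + a{\left(-6 \right)} = \left(2 + 2 \left(-2\right)\right) 33 - 6 = \left(2 - 4\right) 33 - 6 = \left(-2\right) 33 - 6 = -66 - 6 = -72$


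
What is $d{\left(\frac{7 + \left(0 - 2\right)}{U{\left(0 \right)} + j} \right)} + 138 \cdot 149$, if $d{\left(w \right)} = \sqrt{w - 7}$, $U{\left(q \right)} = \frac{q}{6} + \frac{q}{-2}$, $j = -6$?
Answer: $20562 + \frac{i \sqrt{282}}{6} \approx 20562.0 + 2.7988 i$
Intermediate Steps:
$U{\left(q \right)} = - \frac{q}{3}$ ($U{\left(q \right)} = q \frac{1}{6} + q \left(- \frac{1}{2}\right) = \frac{q}{6} - \frac{q}{2} = - \frac{q}{3}$)
$d{\left(w \right)} = \sqrt{-7 + w}$
$d{\left(\frac{7 + \left(0 - 2\right)}{U{\left(0 \right)} + j} \right)} + 138 \cdot 149 = \sqrt{-7 + \frac{7 + \left(0 - 2\right)}{\left(- \frac{1}{3}\right) 0 - 6}} + 138 \cdot 149 = \sqrt{-7 + \frac{7 - 2}{0 - 6}} + 20562 = \sqrt{-7 + \frac{5}{-6}} + 20562 = \sqrt{-7 + 5 \left(- \frac{1}{6}\right)} + 20562 = \sqrt{-7 - \frac{5}{6}} + 20562 = \sqrt{- \frac{47}{6}} + 20562 = \frac{i \sqrt{282}}{6} + 20562 = 20562 + \frac{i \sqrt{282}}{6}$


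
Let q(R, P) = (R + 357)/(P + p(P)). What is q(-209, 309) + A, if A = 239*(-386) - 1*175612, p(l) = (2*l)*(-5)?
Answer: -744935494/2781 ≈ -2.6787e+5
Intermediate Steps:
p(l) = -10*l
q(R, P) = -(357 + R)/(9*P) (q(R, P) = (R + 357)/(P - 10*P) = (357 + R)/((-9*P)) = (357 + R)*(-1/(9*P)) = -(357 + R)/(9*P))
A = -267866 (A = -92254 - 175612 = -267866)
q(-209, 309) + A = (⅑)*(-357 - 1*(-209))/309 - 267866 = (⅑)*(1/309)*(-357 + 209) - 267866 = (⅑)*(1/309)*(-148) - 267866 = -148/2781 - 267866 = -744935494/2781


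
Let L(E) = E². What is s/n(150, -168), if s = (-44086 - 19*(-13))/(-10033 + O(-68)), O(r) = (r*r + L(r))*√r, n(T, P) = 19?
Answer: 146612229/37470503953 + 270282048*I*√17/37470503953 ≈ 0.0039127 + 0.029741*I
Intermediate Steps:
O(r) = 2*r^(5/2) (O(r) = (r*r + r²)*√r = (r² + r²)*√r = (2*r²)*√r = 2*r^(5/2))
s = -43839/(-10033 + 18496*I*√17) (s = (-44086 - 19*(-13))/(-10033 + 2*(-68)^(5/2)) = (-44086 + 247)/(-10033 + 2*(9248*I*√17)) = -43839/(-10033 + 18496*I*√17) ≈ 0.074342 + 0.56507*I)
s/n(150, -168) = (146612229/1972131787 + 270282048*I*√17/1972131787)/19 = (146612229/1972131787 + 270282048*I*√17/1972131787)*(1/19) = 146612229/37470503953 + 270282048*I*√17/37470503953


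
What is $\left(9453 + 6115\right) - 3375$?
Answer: $12193$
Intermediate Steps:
$\left(9453 + 6115\right) - 3375 = 15568 - 3375 = 12193$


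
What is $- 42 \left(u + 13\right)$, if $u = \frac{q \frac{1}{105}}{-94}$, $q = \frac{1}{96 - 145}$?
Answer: $- \frac{6287191}{11515} \approx -546.0$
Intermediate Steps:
$q = - \frac{1}{49}$ ($q = \frac{1}{-49} = - \frac{1}{49} \approx -0.020408$)
$u = \frac{1}{483630}$ ($u = \frac{\left(- \frac{1}{49}\right) \frac{1}{105}}{-94} = \left(- \frac{1}{49}\right) \frac{1}{105} \left(- \frac{1}{94}\right) = \left(- \frac{1}{5145}\right) \left(- \frac{1}{94}\right) = \frac{1}{483630} \approx 2.0677 \cdot 10^{-6}$)
$- 42 \left(u + 13\right) = - 42 \left(\frac{1}{483630} + 13\right) = \left(-42\right) \frac{6287191}{483630} = - \frac{6287191}{11515}$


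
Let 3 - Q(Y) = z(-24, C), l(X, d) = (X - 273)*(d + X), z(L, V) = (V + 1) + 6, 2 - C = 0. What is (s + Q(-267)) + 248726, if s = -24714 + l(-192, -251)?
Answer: 430001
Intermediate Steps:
C = 2 (C = 2 - 1*0 = 2 + 0 = 2)
z(L, V) = 7 + V (z(L, V) = (1 + V) + 6 = 7 + V)
l(X, d) = (-273 + X)*(X + d)
Q(Y) = -6 (Q(Y) = 3 - (7 + 2) = 3 - 1*9 = 3 - 9 = -6)
s = 181281 (s = -24714 + ((-192)**2 - 273*(-192) - 273*(-251) - 192*(-251)) = -24714 + (36864 + 52416 + 68523 + 48192) = -24714 + 205995 = 181281)
(s + Q(-267)) + 248726 = (181281 - 6) + 248726 = 181275 + 248726 = 430001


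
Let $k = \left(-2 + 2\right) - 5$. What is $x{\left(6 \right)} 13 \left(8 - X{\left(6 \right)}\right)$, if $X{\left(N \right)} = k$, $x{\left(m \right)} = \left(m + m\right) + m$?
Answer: $3042$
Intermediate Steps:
$x{\left(m \right)} = 3 m$ ($x{\left(m \right)} = 2 m + m = 3 m$)
$k = -5$ ($k = 0 - 5 = -5$)
$X{\left(N \right)} = -5$
$x{\left(6 \right)} 13 \left(8 - X{\left(6 \right)}\right) = 3 \cdot 6 \cdot 13 \left(8 - -5\right) = 18 \cdot 13 \left(8 + 5\right) = 234 \cdot 13 = 3042$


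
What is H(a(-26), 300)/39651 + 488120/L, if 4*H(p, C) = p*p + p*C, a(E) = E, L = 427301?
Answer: 18593423039/16942911951 ≈ 1.0974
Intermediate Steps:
H(p, C) = p²/4 + C*p/4 (H(p, C) = (p*p + p*C)/4 = (p² + C*p)/4 = p²/4 + C*p/4)
H(a(-26), 300)/39651 + 488120/L = ((¼)*(-26)*(300 - 26))/39651 + 488120/427301 = ((¼)*(-26)*274)*(1/39651) + 488120*(1/427301) = -1781*1/39651 + 488120/427301 = -1781/39651 + 488120/427301 = 18593423039/16942911951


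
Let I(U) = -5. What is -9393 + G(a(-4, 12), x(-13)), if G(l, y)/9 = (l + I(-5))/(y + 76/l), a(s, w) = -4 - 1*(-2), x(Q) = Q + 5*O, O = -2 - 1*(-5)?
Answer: -37565/4 ≈ -9391.3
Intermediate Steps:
O = 3 (O = -2 + 5 = 3)
x(Q) = 15 + Q (x(Q) = Q + 5*3 = Q + 15 = 15 + Q)
a(s, w) = -2 (a(s, w) = -4 + 2 = -2)
G(l, y) = 9*(-5 + l)/(y + 76/l) (G(l, y) = 9*((l - 5)/(y + 76/l)) = 9*((-5 + l)/(y + 76/l)) = 9*(-5 + l)/(y + 76/l))
-9393 + G(a(-4, 12), x(-13)) = -9393 + 9*(-2)*(-5 - 2)/(76 - 2*(15 - 13)) = -9393 + 9*(-2)*(-7)/(76 - 2*2) = -9393 + 9*(-2)*(-7)/(76 - 4) = -9393 + 9*(-2)*(-7)/72 = -9393 + 9*(-2)*(1/72)*(-7) = -9393 + 7/4 = -37565/4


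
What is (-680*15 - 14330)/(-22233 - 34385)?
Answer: 12265/28309 ≈ 0.43325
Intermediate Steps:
(-680*15 - 14330)/(-22233 - 34385) = (-10200 - 14330)/(-56618) = -24530*(-1/56618) = 12265/28309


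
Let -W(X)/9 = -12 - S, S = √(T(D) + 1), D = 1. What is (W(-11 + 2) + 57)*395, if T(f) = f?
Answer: 65175 + 3555*√2 ≈ 70203.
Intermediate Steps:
S = √2 (S = √(1 + 1) = √2 ≈ 1.4142)
W(X) = 108 + 9*√2 (W(X) = -9*(-12 - √2) = 108 + 9*√2)
(W(-11 + 2) + 57)*395 = ((108 + 9*√2) + 57)*395 = (165 + 9*√2)*395 = 65175 + 3555*√2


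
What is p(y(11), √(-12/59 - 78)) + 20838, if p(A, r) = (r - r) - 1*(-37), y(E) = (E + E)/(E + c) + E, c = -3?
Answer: 20875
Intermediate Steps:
y(E) = E + 2*E/(-3 + E) (y(E) = (E + E)/(E - 3) + E = (2*E)/(-3 + E) + E = 2*E/(-3 + E) + E = E + 2*E/(-3 + E))
p(A, r) = 37 (p(A, r) = 0 + 37 = 37)
p(y(11), √(-12/59 - 78)) + 20838 = 37 + 20838 = 20875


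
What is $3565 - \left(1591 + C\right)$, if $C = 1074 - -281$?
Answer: $619$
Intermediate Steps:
$C = 1355$ ($C = 1074 + 281 = 1355$)
$3565 - \left(1591 + C\right) = 3565 - \left(1591 + 1355\right) = 3565 - 2946 = 619$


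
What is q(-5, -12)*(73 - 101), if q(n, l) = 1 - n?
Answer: -168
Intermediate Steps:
q(-5, -12)*(73 - 101) = (1 - 1*(-5))*(73 - 101) = (1 + 5)*(-28) = 6*(-28) = -168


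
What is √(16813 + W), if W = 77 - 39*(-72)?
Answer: 7*√402 ≈ 140.35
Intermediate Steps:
W = 2885 (W = 77 + 2808 = 2885)
√(16813 + W) = √(16813 + 2885) = √19698 = 7*√402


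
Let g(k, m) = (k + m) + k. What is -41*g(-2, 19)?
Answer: -615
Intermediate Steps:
g(k, m) = m + 2*k
-41*g(-2, 19) = -41*(19 + 2*(-2)) = -41*(19 - 4) = -41*15 = -615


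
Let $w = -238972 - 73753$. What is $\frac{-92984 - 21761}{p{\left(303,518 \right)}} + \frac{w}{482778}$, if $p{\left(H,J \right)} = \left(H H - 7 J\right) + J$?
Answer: $- \frac{27711793945}{14274297126} \approx -1.9414$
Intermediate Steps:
$w = -312725$
$p{\left(H,J \right)} = H^{2} - 6 J$ ($p{\left(H,J \right)} = \left(H^{2} - 7 J\right) + J = H^{2} - 6 J$)
$\frac{-92984 - 21761}{p{\left(303,518 \right)}} + \frac{w}{482778} = \frac{-92984 - 21761}{303^{2} - 3108} - \frac{312725}{482778} = \frac{-92984 - 21761}{91809 - 3108} - \frac{312725}{482778} = - \frac{114745}{88701} - \frac{312725}{482778} = - \frac{27711793945}{14274297126}$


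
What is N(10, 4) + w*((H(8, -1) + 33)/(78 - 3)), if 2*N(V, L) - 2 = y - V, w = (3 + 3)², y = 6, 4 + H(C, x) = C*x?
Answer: 227/25 ≈ 9.0800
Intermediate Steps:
H(C, x) = -4 + C*x
w = 36 (w = 6² = 36)
N(V, L) = 4 - V/2 (N(V, L) = 1 + (6 - V)/2 = 1 + (3 - V/2) = 4 - V/2)
N(10, 4) + w*((H(8, -1) + 33)/(78 - 3)) = (4 - ½*10) + 36*(((-4 + 8*(-1)) + 33)/(78 - 3)) = (4 - 5) + 36*(((-4 - 8) + 33)/75) = -1 + 36*((-12 + 33)*(1/75)) = -1 + 36*(21*(1/75)) = -1 + 36*(7/25) = -1 + 252/25 = 227/25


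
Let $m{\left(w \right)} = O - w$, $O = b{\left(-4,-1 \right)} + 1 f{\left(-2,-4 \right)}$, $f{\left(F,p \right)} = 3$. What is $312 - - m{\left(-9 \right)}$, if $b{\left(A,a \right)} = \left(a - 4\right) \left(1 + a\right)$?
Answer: $324$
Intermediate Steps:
$b{\left(A,a \right)} = \left(1 + a\right) \left(-4 + a\right)$ ($b{\left(A,a \right)} = \left(a - 4\right) \left(1 + a\right) = \left(-4 + a\right) \left(1 + a\right) = \left(1 + a\right) \left(-4 + a\right)$)
$O = 3$ ($O = \left(-4 + \left(-1\right)^{2} - -3\right) + 1 \cdot 3 = \left(-4 + 1 + 3\right) + 3 = 0 + 3 = 3$)
$m{\left(w \right)} = 3 - w$
$312 - - m{\left(-9 \right)} = 312 + \left(\left(-36 - -36\right) + \left(3 - -9\right)\right) = 312 + \left(\left(-36 + 36\right) + \left(3 + 9\right)\right) = 312 + \left(0 + 12\right) = 312 + 12 = 324$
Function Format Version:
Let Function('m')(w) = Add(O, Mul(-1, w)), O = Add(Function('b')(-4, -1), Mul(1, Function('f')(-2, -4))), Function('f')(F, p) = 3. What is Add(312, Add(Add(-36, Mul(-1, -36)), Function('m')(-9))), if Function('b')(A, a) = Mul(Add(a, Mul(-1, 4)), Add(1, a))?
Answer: 324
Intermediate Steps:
Function('b')(A, a) = Mul(Add(1, a), Add(-4, a)) (Function('b')(A, a) = Mul(Add(a, -4), Add(1, a)) = Mul(Add(-4, a), Add(1, a)) = Mul(Add(1, a), Add(-4, a)))
O = 3 (O = Add(Add(-4, Pow(-1, 2), Mul(-3, -1)), Mul(1, 3)) = Add(Add(-4, 1, 3), 3) = Add(0, 3) = 3)
Function('m')(w) = Add(3, Mul(-1, w))
Add(312, Add(Add(-36, Mul(-1, -36)), Function('m')(-9))) = Add(312, Add(Add(-36, Mul(-1, -36)), Add(3, Mul(-1, -9)))) = Add(312, Add(Add(-36, 36), Add(3, 9))) = Add(312, Add(0, 12)) = Add(312, 12) = 324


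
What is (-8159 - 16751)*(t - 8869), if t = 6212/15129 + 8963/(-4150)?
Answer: 1387370148627307/6278535 ≈ 2.2097e+8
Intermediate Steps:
t = -109821427/62785350 (t = 6212*(1/15129) + 8963*(-1/4150) = 6212/15129 - 8963/4150 = -109821427/62785350 ≈ -1.7492)
(-8159 - 16751)*(t - 8869) = (-8159 - 16751)*(-109821427/62785350 - 8869) = -24910*(-556953090577/62785350) = 1387370148627307/6278535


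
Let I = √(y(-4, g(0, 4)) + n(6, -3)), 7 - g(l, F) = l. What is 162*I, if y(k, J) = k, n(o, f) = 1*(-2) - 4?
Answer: 162*I*√10 ≈ 512.29*I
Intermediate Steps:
n(o, f) = -6 (n(o, f) = -2 - 4 = -6)
g(l, F) = 7 - l
I = I*√10 (I = √(-4 - 6) = √(-10) = I*√10 ≈ 3.1623*I)
162*I = 162*(I*√10) = 162*I*√10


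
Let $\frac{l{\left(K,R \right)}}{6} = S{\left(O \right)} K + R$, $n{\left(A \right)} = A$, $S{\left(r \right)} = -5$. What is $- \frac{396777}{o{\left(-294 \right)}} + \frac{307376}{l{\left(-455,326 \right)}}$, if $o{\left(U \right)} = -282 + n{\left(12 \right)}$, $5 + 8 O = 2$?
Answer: $\frac{116205433}{78030} \approx 1489.2$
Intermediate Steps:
$O = - \frac{3}{8}$ ($O = - \frac{5}{8} + \frac{1}{8} \cdot 2 = - \frac{5}{8} + \frac{1}{4} = - \frac{3}{8} \approx -0.375$)
$l{\left(K,R \right)} = - 30 K + 6 R$ ($l{\left(K,R \right)} = 6 \left(- 5 K + R\right) = 6 \left(R - 5 K\right) = - 30 K + 6 R$)
$o{\left(U \right)} = -270$ ($o{\left(U \right)} = -282 + 12 = -270$)
$- \frac{396777}{o{\left(-294 \right)}} + \frac{307376}{l{\left(-455,326 \right)}} = - \frac{396777}{-270} + \frac{307376}{\left(-30\right) \left(-455\right) + 6 \cdot 326} = \left(-396777\right) \left(- \frac{1}{270}\right) + \frac{307376}{13650 + 1956} = \frac{132259}{90} + \frac{307376}{15606} = \frac{132259}{90} + 307376 \cdot \frac{1}{15606} = \frac{132259}{90} + \frac{153688}{7803} = \frac{116205433}{78030}$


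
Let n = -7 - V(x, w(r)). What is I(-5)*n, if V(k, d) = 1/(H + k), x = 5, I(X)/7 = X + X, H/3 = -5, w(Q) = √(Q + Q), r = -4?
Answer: 483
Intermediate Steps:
w(Q) = √2*√Q (w(Q) = √(2*Q) = √2*√Q)
H = -15 (H = 3*(-5) = -15)
I(X) = 14*X (I(X) = 7*(X + X) = 7*(2*X) = 14*X)
V(k, d) = 1/(-15 + k)
n = -69/10 (n = -7 - 1/(-15 + 5) = -7 - 1/(-10) = -7 - 1*(-⅒) = -7 + ⅒ = -69/10 ≈ -6.9000)
I(-5)*n = (14*(-5))*(-69/10) = -70*(-69/10) = 483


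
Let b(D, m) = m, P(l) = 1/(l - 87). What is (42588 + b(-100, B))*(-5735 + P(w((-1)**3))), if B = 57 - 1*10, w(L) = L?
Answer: -21517074435/88 ≈ -2.4451e+8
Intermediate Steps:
B = 47 (B = 57 - 10 = 47)
P(l) = 1/(-87 + l)
(42588 + b(-100, B))*(-5735 + P(w((-1)**3))) = (42588 + 47)*(-5735 + 1/(-87 + (-1)**3)) = 42635*(-5735 + 1/(-87 - 1)) = 42635*(-5735 + 1/(-88)) = 42635*(-5735 - 1/88) = 42635*(-504681/88) = -21517074435/88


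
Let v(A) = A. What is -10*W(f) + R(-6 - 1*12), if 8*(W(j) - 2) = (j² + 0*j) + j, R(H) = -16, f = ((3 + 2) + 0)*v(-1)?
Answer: -61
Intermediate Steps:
f = -5 (f = ((3 + 2) + 0)*(-1) = (5 + 0)*(-1) = 5*(-1) = -5)
W(j) = 2 + j/8 + j²/8 (W(j) = 2 + ((j² + 0*j) + j)/8 = 2 + ((j² + 0) + j)/8 = 2 + (j² + j)/8 = 2 + (j + j²)/8 = 2 + (j/8 + j²/8) = 2 + j/8 + j²/8)
-10*W(f) + R(-6 - 1*12) = -10*(2 + (⅛)*(-5) + (⅛)*(-5)²) - 16 = -10*(2 - 5/8 + (⅛)*25) - 16 = -10*(2 - 5/8 + 25/8) - 16 = -10*9/2 - 16 = -45 - 16 = -61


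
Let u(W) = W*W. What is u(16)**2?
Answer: 65536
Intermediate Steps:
u(W) = W**2
u(16)**2 = (16**2)**2 = 256**2 = 65536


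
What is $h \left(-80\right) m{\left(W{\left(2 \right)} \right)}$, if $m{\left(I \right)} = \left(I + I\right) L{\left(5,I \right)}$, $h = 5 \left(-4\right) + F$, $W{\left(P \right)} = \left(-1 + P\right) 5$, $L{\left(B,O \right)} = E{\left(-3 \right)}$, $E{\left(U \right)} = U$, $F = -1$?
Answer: $-50400$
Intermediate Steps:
$L{\left(B,O \right)} = -3$
$W{\left(P \right)} = -5 + 5 P$
$h = -21$ ($h = 5 \left(-4\right) - 1 = -20 - 1 = -21$)
$m{\left(I \right)} = - 6 I$ ($m{\left(I \right)} = \left(I + I\right) \left(-3\right) = 2 I \left(-3\right) = - 6 I$)
$h \left(-80\right) m{\left(W{\left(2 \right)} \right)} = \left(-21\right) \left(-80\right) \left(- 6 \left(-5 + 5 \cdot 2\right)\right) = 1680 \left(- 6 \left(-5 + 10\right)\right) = 1680 \left(\left(-6\right) 5\right) = 1680 \left(-30\right) = -50400$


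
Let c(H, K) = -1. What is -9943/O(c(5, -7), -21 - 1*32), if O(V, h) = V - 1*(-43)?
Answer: -9943/42 ≈ -236.74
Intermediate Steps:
O(V, h) = 43 + V (O(V, h) = V + 43 = 43 + V)
-9943/O(c(5, -7), -21 - 1*32) = -9943/(43 - 1) = -9943/42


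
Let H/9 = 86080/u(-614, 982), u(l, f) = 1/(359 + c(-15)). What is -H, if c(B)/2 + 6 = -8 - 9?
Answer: -242487360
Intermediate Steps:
c(B) = -46 (c(B) = -12 + 2*(-8 - 9) = -12 + 2*(-17) = -12 - 34 = -46)
u(l, f) = 1/313 (u(l, f) = 1/(359 - 46) = 1/313)
H = 242487360 (H = 9*(86080/(1/313)) = 9*(86080*313) = 9*26943040 = 242487360)
-H = -1*242487360 = -242487360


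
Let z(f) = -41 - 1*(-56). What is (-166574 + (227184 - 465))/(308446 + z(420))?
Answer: 60145/308461 ≈ 0.19498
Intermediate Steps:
z(f) = 15 (z(f) = -41 + 56 = 15)
(-166574 + (227184 - 465))/(308446 + z(420)) = (-166574 + (227184 - 465))/(308446 + 15) = (-166574 + 226719)/308461 = 60145*(1/308461) = 60145/308461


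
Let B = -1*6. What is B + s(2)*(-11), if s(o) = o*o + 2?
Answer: -72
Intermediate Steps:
s(o) = 2 + o² (s(o) = o² + 2 = 2 + o²)
B = -6
B + s(2)*(-11) = -6 + (2 + 2²)*(-11) = -6 + (2 + 4)*(-11) = -6 + 6*(-11) = -6 - 66 = -72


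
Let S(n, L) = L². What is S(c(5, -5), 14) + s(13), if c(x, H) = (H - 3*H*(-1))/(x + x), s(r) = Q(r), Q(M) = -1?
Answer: 195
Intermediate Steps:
s(r) = -1
c(x, H) = 2*H/x (c(x, H) = (H + 3*H)/((2*x)) = (4*H)*(1/(2*x)) = 2*H/x)
S(c(5, -5), 14) + s(13) = 14² - 1 = 196 - 1 = 195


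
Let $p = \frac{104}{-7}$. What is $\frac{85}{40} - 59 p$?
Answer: $\frac{49207}{56} \approx 878.7$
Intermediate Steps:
$p = - \frac{104}{7}$ ($p = 104 \left(- \frac{1}{7}\right) = - \frac{104}{7} \approx -14.857$)
$\frac{85}{40} - 59 p = \frac{85}{40} - - \frac{6136}{7} = 85 \cdot \frac{1}{40} + \frac{6136}{7} = \frac{17}{8} + \frac{6136}{7} = \frac{49207}{56}$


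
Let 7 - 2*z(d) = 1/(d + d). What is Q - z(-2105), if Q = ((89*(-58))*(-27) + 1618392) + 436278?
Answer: 18473821009/8420 ≈ 2.1940e+6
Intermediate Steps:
Q = 2194044 (Q = (-5162*(-27) + 1618392) + 436278 = (139374 + 1618392) + 436278 = 1757766 + 436278 = 2194044)
z(d) = 7/2 - 1/(4*d) (z(d) = 7/2 - 1/(2*(d + d)) = 7/2 - 1/(2*d)/2 = 7/2 - 1/(4*d))
Q - z(-2105) = 2194044 - (-1 + 14*(-2105))/(4*(-2105)) = 2194044 - (-1)*(-1 - 29470)/(4*2105) = 2194044 - (-1)*(-29471)/(4*2105) = 2194044 - 1*29471/8420 = 2194044 - 29471/8420 = 18473821009/8420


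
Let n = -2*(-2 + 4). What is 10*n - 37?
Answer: -77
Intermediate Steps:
n = -4 (n = -2*2 = -4)
10*n - 37 = 10*(-4) - 37 = -40 - 37 = -77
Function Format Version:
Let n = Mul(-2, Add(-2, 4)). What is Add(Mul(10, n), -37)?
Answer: -77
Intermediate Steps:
n = -4 (n = Mul(-2, 2) = -4)
Add(Mul(10, n), -37) = Add(Mul(10, -4), -37) = Add(-40, -37) = -77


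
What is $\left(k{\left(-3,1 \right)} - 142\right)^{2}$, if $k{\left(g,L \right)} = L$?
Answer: $19881$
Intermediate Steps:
$\left(k{\left(-3,1 \right)} - 142\right)^{2} = \left(1 - 142\right)^{2} = \left(-141\right)^{2} = 19881$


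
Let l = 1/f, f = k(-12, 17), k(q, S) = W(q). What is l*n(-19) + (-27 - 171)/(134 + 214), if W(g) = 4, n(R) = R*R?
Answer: 10403/116 ≈ 89.681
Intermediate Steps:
n(R) = R²
k(q, S) = 4
f = 4
l = ¼ (l = 1/4 = ¼ ≈ 0.25000)
l*n(-19) + (-27 - 171)/(134 + 214) = (¼)*(-19)² + (-27 - 171)/(134 + 214) = (¼)*361 - 198/348 = 361/4 - 198*1/348 = 361/4 - 33/58 = 10403/116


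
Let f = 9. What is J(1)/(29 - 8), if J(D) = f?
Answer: 3/7 ≈ 0.42857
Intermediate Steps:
J(D) = 9
J(1)/(29 - 8) = 9/(29 - 8) = 9/21 = 9*(1/21) = 3/7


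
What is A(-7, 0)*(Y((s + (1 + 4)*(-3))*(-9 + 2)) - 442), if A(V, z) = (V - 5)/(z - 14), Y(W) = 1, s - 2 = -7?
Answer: -378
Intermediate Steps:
s = -5 (s = 2 - 7 = -5)
A(V, z) = (-5 + V)/(-14 + z)
A(-7, 0)*(Y((s + (1 + 4)*(-3))*(-9 + 2)) - 442) = ((-5 - 7)/(-14 + 0))*(1 - 442) = (-12/(-14))*(-441) = -1/14*(-12)*(-441) = (6/7)*(-441) = -378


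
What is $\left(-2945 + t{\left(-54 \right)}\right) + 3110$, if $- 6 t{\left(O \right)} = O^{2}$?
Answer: $-321$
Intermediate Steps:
$t{\left(O \right)} = - \frac{O^{2}}{6}$
$\left(-2945 + t{\left(-54 \right)}\right) + 3110 = \left(-2945 - \frac{\left(-54\right)^{2}}{6}\right) + 3110 = \left(-2945 - 486\right) + 3110 = -3431 + 3110 = -321$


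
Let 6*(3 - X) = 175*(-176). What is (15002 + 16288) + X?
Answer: 109279/3 ≈ 36426.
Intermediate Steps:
X = 15409/3 (X = 3 - 175*(-176)/6 = 3 - ⅙*(-30800) = 3 + 15400/3 = 15409/3 ≈ 5136.3)
(15002 + 16288) + X = (15002 + 16288) + 15409/3 = 31290 + 15409/3 = 109279/3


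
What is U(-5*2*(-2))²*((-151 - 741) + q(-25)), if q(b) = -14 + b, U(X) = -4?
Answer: -14896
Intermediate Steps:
U(-5*2*(-2))²*((-151 - 741) + q(-25)) = (-4)²*((-151 - 741) + (-14 - 25)) = 16*(-892 - 39) = 16*(-931) = -14896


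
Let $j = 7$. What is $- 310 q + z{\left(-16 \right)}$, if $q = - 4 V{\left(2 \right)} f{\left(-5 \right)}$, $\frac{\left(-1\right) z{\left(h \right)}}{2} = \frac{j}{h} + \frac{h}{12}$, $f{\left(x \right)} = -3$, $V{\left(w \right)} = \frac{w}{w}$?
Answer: $- \frac{89195}{24} \approx -3716.5$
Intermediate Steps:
$V{\left(w \right)} = 1$
$z{\left(h \right)} = - \frac{14}{h} - \frac{h}{6}$ ($z{\left(h \right)} = - 2 \left(\frac{7}{h} + \frac{h}{12}\right) = - \frac{14}{h} - \frac{h}{6}$)
$q = 12$ ($q = \left(-4\right) 1 \left(-3\right) = \left(-4\right) \left(-3\right) = 12$)
$- 310 q + z{\left(-16 \right)} = \left(-310\right) 12 - \left(- \frac{8}{3} + \frac{14}{-16}\right) = -3720 + \left(\left(-14\right) \left(- \frac{1}{16}\right) + \frac{8}{3}\right) = -3720 + \left(\frac{7}{8} + \frac{8}{3}\right) = -3720 + \frac{85}{24} = - \frac{89195}{24}$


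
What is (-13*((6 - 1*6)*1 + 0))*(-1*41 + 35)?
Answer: 0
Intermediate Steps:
(-13*((6 - 1*6)*1 + 0))*(-1*41 + 35) = (-13*((6 - 6)*1 + 0))*(-41 + 35) = -13*(0*1 + 0)*(-6) = -13*(0 + 0)*(-6) = -13*0*(-6) = 0*(-6) = 0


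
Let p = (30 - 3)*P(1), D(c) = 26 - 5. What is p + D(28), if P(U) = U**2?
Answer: 48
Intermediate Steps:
D(c) = 21
p = 27 (p = (30 - 3)*1**2 = 27*1 = 27)
p + D(28) = 27 + 21 = 48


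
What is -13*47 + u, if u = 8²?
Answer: -547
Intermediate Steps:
u = 64
-13*47 + u = -13*47 + 64 = -611 + 64 = -547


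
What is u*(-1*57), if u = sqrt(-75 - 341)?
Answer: -228*I*sqrt(26) ≈ -1162.6*I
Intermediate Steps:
u = 4*I*sqrt(26) (u = sqrt(-416) = 4*I*sqrt(26) ≈ 20.396*I)
u*(-1*57) = (4*I*sqrt(26))*(-1*57) = (4*I*sqrt(26))*(-57) = -228*I*sqrt(26)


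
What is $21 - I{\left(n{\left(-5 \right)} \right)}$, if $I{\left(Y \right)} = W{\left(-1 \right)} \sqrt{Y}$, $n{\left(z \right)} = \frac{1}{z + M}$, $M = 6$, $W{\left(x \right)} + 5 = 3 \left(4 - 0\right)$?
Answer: $14$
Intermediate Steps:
$W{\left(x \right)} = 7$ ($W{\left(x \right)} = -5 + 3 \left(4 - 0\right) = -5 + 3 \left(4 + 0\right) = -5 + 3 \cdot 4 = -5 + 12 = 7$)
$n{\left(z \right)} = \frac{1}{6 + z}$ ($n{\left(z \right)} = \frac{1}{z + 6} = \frac{1}{6 + z}$)
$I{\left(Y \right)} = 7 \sqrt{Y}$
$21 - I{\left(n{\left(-5 \right)} \right)} = 21 - 7 \sqrt{\frac{1}{6 - 5}} = 21 - 7 \sqrt{1^{-1}} = 21 - 7 \sqrt{1} = 21 - 7 \cdot 1 = 21 - 7 = 14$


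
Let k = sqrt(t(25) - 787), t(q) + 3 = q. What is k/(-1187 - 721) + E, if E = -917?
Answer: -917 - I*sqrt(85)/636 ≈ -917.0 - 0.014496*I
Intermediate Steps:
t(q) = -3 + q
k = 3*I*sqrt(85) (k = sqrt((-3 + 25) - 787) = sqrt(22 - 787) = sqrt(-765) = 3*I*sqrt(85) ≈ 27.659*I)
k/(-1187 - 721) + E = (3*I*sqrt(85))/(-1187 - 721) - 917 = (3*I*sqrt(85))/(-1908) - 917 = -I*sqrt(85)/636 - 917 = -917 - I*sqrt(85)/636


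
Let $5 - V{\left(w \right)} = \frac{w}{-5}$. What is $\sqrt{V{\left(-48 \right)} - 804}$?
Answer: $\frac{i \sqrt{20215}}{5} \approx 28.436 i$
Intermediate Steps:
$V{\left(w \right)} = 5 + \frac{w}{5}$ ($V{\left(w \right)} = 5 - \frac{w}{-5} = 5 - w \left(- \frac{1}{5}\right) = 5 - - \frac{w}{5} = 5 + \frac{w}{5}$)
$\sqrt{V{\left(-48 \right)} - 804} = \sqrt{\left(5 + \frac{1}{5} \left(-48\right)\right) - 804} = \sqrt{\left(5 - \frac{48}{5}\right) - 804} = \sqrt{- \frac{23}{5} - 804} = \sqrt{- \frac{4043}{5}} = \frac{i \sqrt{20215}}{5}$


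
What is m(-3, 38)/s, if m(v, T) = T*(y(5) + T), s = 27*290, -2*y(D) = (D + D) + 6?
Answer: 38/261 ≈ 0.14559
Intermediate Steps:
y(D) = -3 - D (y(D) = -((D + D) + 6)/2 = -(2*D + 6)/2 = -(6 + 2*D)/2 = -3 - D)
s = 7830
m(v, T) = T*(-8 + T) (m(v, T) = T*((-3 - 1*5) + T) = T*((-3 - 5) + T) = T*(-8 + T))
m(-3, 38)/s = (38*(-8 + 38))/7830 = (38*30)*(1/7830) = 1140*(1/7830) = 38/261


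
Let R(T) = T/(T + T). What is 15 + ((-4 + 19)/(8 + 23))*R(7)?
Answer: 945/62 ≈ 15.242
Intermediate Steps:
R(T) = 1/2 (R(T) = T/((2*T)) = T*(1/(2*T)) = 1/2)
15 + ((-4 + 19)/(8 + 23))*R(7) = 15 + ((-4 + 19)/(8 + 23))*(1/2) = 15 + (15/31)*(1/2) = 15 + 15/62 = 945/62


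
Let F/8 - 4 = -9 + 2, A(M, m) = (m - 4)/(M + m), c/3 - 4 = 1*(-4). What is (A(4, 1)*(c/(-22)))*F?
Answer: 0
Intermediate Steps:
c = 0 (c = 12 + 3*(1*(-4)) = 12 + 3*(-4) = 12 - 12 = 0)
A(M, m) = (-4 + m)/(M + m)
F = -24 (F = 32 + 8*(-9 + 2) = 32 + 8*(-7) = 32 - 56 = -24)
(A(4, 1)*(c/(-22)))*F = (((-4 + 1)/(4 + 1))*(0/(-22)))*(-24) = ((-3/5)*(0*(-1/22)))*(-24) = (((⅕)*(-3))*0)*(-24) = -⅗*0*(-24) = 0*(-24) = 0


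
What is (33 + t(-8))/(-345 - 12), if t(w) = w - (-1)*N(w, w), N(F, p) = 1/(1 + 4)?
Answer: -6/85 ≈ -0.070588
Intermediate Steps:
N(F, p) = ⅕ (N(F, p) = 1/5 = ⅕)
t(w) = ⅕ + w (t(w) = w - (-1)/5 = w - 1*(-⅕) = w + ⅕ = ⅕ + w)
(33 + t(-8))/(-345 - 12) = (33 + (⅕ - 8))/(-345 - 12) = (33 - 39/5)/(-357) = (126/5)*(-1/357) = -6/85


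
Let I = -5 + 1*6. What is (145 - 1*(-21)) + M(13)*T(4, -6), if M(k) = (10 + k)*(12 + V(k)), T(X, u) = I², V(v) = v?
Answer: 741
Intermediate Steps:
I = 1 (I = -5 + 6 = 1)
T(X, u) = 1 (T(X, u) = 1² = 1)
M(k) = (10 + k)*(12 + k)
(145 - 1*(-21)) + M(13)*T(4, -6) = (145 - 1*(-21)) + (120 + 13² + 22*13)*1 = (145 + 21) + (120 + 169 + 286)*1 = 166 + 575*1 = 166 + 575 = 741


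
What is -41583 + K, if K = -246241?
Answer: -287824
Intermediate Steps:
-41583 + K = -41583 - 246241 = -287824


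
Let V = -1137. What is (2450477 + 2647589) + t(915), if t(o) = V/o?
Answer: 1554909751/305 ≈ 5.0981e+6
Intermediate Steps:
t(o) = -1137/o
(2450477 + 2647589) + t(915) = (2450477 + 2647589) - 1137/915 = 5098066 - 1137*1/915 = 5098066 - 379/305 = 1554909751/305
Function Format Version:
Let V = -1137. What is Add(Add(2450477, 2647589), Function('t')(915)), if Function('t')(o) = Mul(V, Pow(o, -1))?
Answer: Rational(1554909751, 305) ≈ 5.0981e+6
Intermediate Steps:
Function('t')(o) = Mul(-1137, Pow(o, -1))
Add(Add(2450477, 2647589), Function('t')(915)) = Add(Add(2450477, 2647589), Mul(-1137, Pow(915, -1))) = Add(5098066, Mul(-1137, Rational(1, 915))) = Add(5098066, Rational(-379, 305)) = Rational(1554909751, 305)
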